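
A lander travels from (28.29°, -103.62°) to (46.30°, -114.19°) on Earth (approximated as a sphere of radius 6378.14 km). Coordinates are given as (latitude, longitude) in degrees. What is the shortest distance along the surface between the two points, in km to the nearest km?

Let φ₁ = 0.4938 rad, φ₂ = 0.8081 rad, and Δλ = -0.1845 rad.
cos c = sin φ₁ sin φ₂ + cos φ₁ cos φ₂ cos Δλ = (0.4739)(0.7230) + (0.8806)(0.6909)(0.9830) = 0.94068,
so c = arccos(0.94068) = 0.34617 rad.
Distance = R·c = 6378.14 × 0.3462 ≈ 2208 km.

2208 km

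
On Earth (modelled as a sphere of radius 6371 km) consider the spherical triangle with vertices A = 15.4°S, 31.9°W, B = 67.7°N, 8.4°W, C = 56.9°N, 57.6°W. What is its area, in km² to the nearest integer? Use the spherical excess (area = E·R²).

Side lengths (central angles): a = 0.4264, b = 1.3161, c = 1.4809 rad; semiperimeter s = 1.6117.
By l'Huilier's theorem, tan(E/4) = √[tan(s/2) tan((s−a)/2) tan((s−b)/2) tan((s−c)/2)], giving spherical excess E = 0.3301 rad.
Area = E·R² = 0.3301 × (6371)² ≈ 13397290 km².

13397290 km²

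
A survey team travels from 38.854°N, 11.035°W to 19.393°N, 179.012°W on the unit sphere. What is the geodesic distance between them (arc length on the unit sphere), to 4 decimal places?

Let φ₁ = 0.6781 rad, φ₂ = 0.3385 rad, and Δλ = -2.9318 rad.
Haversine: a = sin²(Δφ/2) + cos φ₁ cos φ₂ sin²(Δλ/2) = 0.0286 + (0.7787)(0.9433)(0.9890) = 0.75507.
Central angle c = 2·arcsin(√a) = 2.10615 rad.
On the unit sphere the arc length equals the central angle: 2.1061.

2.1061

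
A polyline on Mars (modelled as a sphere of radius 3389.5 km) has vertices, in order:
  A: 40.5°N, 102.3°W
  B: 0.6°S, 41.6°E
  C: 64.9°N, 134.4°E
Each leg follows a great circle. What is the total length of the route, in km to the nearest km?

Leg A→B: central angle 2.2410 rad, distance 7596.0 km.
Leg B→C: central angle 1.6010 rad, distance 5426.6 km.
Total: 7596.0 + 5426.6 ≈ 13023 km.

13023 km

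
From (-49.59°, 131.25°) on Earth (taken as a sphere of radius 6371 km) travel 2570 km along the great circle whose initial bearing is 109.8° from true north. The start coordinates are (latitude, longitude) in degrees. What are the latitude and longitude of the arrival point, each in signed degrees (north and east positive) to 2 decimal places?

-51.86°, 167.98°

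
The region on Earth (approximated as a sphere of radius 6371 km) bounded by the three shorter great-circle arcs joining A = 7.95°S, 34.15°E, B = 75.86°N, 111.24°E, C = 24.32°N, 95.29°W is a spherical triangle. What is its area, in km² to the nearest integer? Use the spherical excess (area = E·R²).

81003762 km²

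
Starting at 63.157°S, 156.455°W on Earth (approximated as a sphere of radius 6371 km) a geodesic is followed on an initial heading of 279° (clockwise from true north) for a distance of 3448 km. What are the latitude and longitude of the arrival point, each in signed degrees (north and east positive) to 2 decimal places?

Angular distance δ = d/R = 3448/6371 = 0.54120 rad; initial bearing θ = 4.8695 rad.
sin φ₂ = sin φ₁ cos δ + cos φ₁ sin δ cos θ = (-0.8922)(0.8571) + (0.4515)(0.5152)(0.1564) = -0.7283, so φ₂ = -46.75°.
Δλ = atan2(sin θ sin δ cos φ₁, cos δ − sin φ₁ sin φ₂) = atan2(-0.2298, 0.2072) = -47.952°.
λ₂ = -156.455° − 47.952° = -204.41° → 155.59° after wrapping to (−180°, 180°].

-46.75°, 155.59°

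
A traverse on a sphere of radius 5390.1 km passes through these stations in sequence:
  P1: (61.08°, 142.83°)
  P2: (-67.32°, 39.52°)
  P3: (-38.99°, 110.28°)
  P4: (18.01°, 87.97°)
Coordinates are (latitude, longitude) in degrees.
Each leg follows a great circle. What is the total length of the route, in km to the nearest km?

24101 km

Leg P1→P2: central angle 2.5878 rad, distance 13948.5 km.
Leg P2→P3: central angle 0.8240 rad, distance 4441.5 km.
Leg P3→P4: central angle 1.0595 rad, distance 5710.8 km.
Total: 13948.5 + 4441.5 + 5710.8 ≈ 24101 km.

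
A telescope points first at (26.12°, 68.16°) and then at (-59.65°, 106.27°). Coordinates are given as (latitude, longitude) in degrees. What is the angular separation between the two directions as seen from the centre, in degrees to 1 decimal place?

Let φ₁ = 0.4559 rad, φ₂ = -1.0411 rad, and Δλ = 0.6651 rad.
Haversine: a = sin²(Δφ/2) + cos φ₁ cos φ₂ sin²(Δλ/2) = 0.4631 + (0.8979)(0.5053)(0.1066) = 0.51148.
Central angle c = 2·arcsin(√a) = 1.59375 rad.
So the angular separation is 91.3°.

91.3°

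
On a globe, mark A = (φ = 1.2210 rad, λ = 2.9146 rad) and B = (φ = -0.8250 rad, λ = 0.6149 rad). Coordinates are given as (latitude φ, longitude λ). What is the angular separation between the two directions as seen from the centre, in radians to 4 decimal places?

Let φ₁ = 1.2210 rad, φ₂ = -0.8250 rad, and Δλ = -2.2997 rad.
Haversine: a = sin²(Δφ/2) + cos φ₁ cos φ₂ sin²(Δλ/2) = 0.7288 + (0.3427)(0.6786)(0.8330) = 0.92248.
Central angle c = 2·arcsin(√a) = 2.57727 rad.
So the angular separation is 2.5773 rad.

2.5773 rad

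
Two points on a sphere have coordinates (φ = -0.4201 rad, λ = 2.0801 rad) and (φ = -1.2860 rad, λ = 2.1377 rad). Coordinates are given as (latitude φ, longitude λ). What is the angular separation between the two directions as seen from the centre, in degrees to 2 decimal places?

49.64°

With latitudes φ₁ = -24.070°, φ₂ = -73.682° and longitude difference Δλ = 3.300°:
cos c = sin φ₁ sin φ₂ + cos φ₁ cos φ₂ cos Δλ = (-0.4079)(-0.9597) + (0.9130)(0.2810)(0.9983) = 0.64753,
so c = arccos(0.64753) = 0.86646 rad.
So the angular separation is 49.64°.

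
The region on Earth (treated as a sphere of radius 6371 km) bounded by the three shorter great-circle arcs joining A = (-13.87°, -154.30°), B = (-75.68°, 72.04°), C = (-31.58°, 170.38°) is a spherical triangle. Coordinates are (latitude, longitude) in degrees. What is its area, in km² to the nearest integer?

14472209 km²

Side lengths (central angles): a = 1.0737, b = 0.6429, c = 1.5043 rad; semiperimeter s = 1.6104.
By l'Huilier's theorem, tan(E/4) = √[tan(s/2) tan((s−a)/2) tan((s−b)/2) tan((s−c)/2)], giving spherical excess E = 0.3565 rad.
Area = E·R² = 0.3565 × (6371)² ≈ 14472209 km².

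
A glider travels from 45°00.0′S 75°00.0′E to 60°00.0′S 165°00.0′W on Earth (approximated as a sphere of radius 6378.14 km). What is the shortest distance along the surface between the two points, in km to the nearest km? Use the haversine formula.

With latitudes φ₁ = -45.000°, φ₂ = -60.000° and longitude difference Δλ = 120.000°:
Haversine: a = sin²(Δφ/2) + cos φ₁ cos φ₂ sin²(Δλ/2) = 0.0170 + (0.7071)(0.5000)(0.7500) = 0.28220.
Central angle c = 2·arcsin(√a) = 1.12010 rad.
Distance = R·c = 6378.14 × 1.1201 ≈ 7144 km.

7144 km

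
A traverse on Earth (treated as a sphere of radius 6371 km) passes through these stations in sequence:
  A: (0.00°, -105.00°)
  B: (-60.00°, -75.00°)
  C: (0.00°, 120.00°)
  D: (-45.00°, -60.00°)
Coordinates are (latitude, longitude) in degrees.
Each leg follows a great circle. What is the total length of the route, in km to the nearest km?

35384 km

Leg A→B: central angle 1.1230 rad, distance 7154.4 km.
Leg B→C: central angle 2.0748 rad, distance 13218.8 km.
Leg C→D: central angle 2.3562 rad, distance 15011.3 km.
Total: 7154.4 + 13218.8 + 15011.3 ≈ 35384 km.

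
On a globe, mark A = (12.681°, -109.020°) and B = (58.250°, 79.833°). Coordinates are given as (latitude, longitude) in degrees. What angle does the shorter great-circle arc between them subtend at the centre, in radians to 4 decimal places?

1.8971 rad

In radians: φ₁ = 0.2213, φ₂ = 1.0167, Δλ = -171.147° = -2.9871 rad.
Haversine: a = sin²(Δφ/2) + cos φ₁ cos φ₂ sin²(Δλ/2) = 0.1500 + (0.9756)(0.5262)(0.9940) = 0.66030.
Central angle c = 2·arcsin(√a) = 1.89715 rad.
So the angular separation is 1.8971 rad.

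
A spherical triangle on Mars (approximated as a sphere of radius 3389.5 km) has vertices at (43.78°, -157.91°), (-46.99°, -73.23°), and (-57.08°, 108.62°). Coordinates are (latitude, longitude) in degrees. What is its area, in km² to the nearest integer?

30405537 km²

Side lengths (central angles): a = 1.3250, b = 2.2200, c = 2.0491 rad; semiperimeter s = 2.7971.
By l'Huilier's theorem, tan(E/4) = √[tan(s/2) tan((s−a)/2) tan((s−b)/2) tan((s−c)/2)], giving spherical excess E = 2.6466 rad.
Area = E·R² = 2.6466 × (3389.5)² ≈ 30405537 km².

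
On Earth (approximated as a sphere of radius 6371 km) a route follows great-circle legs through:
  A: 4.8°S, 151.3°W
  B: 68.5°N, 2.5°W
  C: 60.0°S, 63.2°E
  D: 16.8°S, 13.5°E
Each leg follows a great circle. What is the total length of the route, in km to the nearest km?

34008 km

Leg A→B: central angle 1.9717 rad, distance 12561.7 km.
Leg B→C: central angle 2.3896 rad, distance 15224.4 km.
Leg C→D: central angle 0.9765 rad, distance 6221.5 km.
Total: 12561.7 + 15224.4 + 6221.5 ≈ 34008 km.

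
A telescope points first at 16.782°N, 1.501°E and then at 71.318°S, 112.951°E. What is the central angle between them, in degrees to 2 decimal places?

112.69°

In radians: φ₁ = 0.2929, φ₂ = -1.2447, Δλ = 111.450° = 1.9452 rad.
Haversine: a = sin²(Δφ/2) + cos φ₁ cos φ₂ sin²(Δλ/2) = 0.4834 + (0.9574)(0.3203)(0.6828) = 0.69283.
Central angle c = 2·arcsin(√a) = 1.96672 rad.
So the angular separation is 112.69°.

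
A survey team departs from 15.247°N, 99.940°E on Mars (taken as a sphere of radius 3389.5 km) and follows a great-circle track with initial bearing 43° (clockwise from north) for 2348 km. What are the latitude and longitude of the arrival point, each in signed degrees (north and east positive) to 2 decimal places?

40.77°, 135.05°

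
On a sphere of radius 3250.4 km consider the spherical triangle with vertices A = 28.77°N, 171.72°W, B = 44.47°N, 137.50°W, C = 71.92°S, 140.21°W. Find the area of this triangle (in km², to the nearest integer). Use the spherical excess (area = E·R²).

7502947 km²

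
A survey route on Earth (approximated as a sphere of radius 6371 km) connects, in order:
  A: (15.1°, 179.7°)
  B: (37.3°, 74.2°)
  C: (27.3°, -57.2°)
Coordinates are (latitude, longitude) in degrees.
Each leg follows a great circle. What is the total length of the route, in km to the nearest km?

Leg A→B: central angle 1.6182 rad, distance 10309.5 km.
Leg B→C: central angle 1.7615 rad, distance 11222.4 km.
Total: 10309.5 + 11222.4 ≈ 21532 km.

21532 km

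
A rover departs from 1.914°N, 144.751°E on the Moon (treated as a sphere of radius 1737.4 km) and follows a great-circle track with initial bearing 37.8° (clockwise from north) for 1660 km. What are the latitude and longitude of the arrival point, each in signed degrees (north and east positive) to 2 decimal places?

Angular distance δ = d/R = 1660/1737.4 = 0.95545 rad; initial bearing θ = 0.6597 rad.
sin φ₂ = sin φ₁ cos δ + cos φ₁ sin δ cos θ = (0.0334)(0.5772) + (0.9994)(0.8166)(0.7902) = 0.6641, so φ₂ = 41.62°.
Δλ = atan2(sin θ sin δ cos φ₁, cos δ − sin φ₁ sin φ₂) = atan2(0.5002, 0.5551) = 42.024°.
λ₂ = 144.751° + 42.024° = 186.78° → -173.22° after wrapping to (−180°, 180°].

41.62°, -173.22°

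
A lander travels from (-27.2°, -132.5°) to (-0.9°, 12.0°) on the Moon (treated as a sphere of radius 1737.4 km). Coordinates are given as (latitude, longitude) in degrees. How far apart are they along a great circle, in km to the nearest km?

4118 km

With latitudes φ₁ = -27.200°, φ₂ = -0.900° and longitude difference Δλ = 144.500°:
cos c = sin φ₁ sin φ₂ + cos φ₁ cos φ₂ cos Δλ = (-0.4571)(-0.0157) + (0.8894)(0.9999)(-0.8141) = -0.71682,
so c = arccos(-0.71682) = 2.37003 rad.
Distance = R·c = 1737.4 × 2.3700 ≈ 4118 km.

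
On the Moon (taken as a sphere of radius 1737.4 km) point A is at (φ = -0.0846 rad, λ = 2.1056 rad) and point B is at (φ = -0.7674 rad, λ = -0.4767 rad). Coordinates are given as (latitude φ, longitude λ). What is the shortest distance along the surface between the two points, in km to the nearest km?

With latitudes φ₁ = -4.847°, φ₂ = -43.969° and longitude difference Δλ = -147.955°:
cos c = sin φ₁ sin φ₂ + cos φ₁ cos φ₂ cos Δλ = (-0.0845)(-0.6943) + (0.9964)(0.7197)(-0.8476) = -0.54921,
so c = arccos(-0.54921) = 2.15221 rad.
Distance = R·c = 1737.4 × 2.1522 ≈ 3739 km.

3739 km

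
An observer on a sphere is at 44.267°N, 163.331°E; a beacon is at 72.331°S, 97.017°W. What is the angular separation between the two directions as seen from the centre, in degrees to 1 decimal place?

134.5°

Let φ₁ = 0.7726 rad, φ₂ = -1.2624 rad, and Δλ = 1.7393 rad.
cos c = sin φ₁ sin φ₂ + cos φ₁ cos φ₂ cos Δλ = (0.6980)(-0.9528) + (0.7161)(0.3035)(-0.1677) = -0.70152,
so c = arccos(-0.70152) = 2.34832 rad.
So the angular separation is 134.5°.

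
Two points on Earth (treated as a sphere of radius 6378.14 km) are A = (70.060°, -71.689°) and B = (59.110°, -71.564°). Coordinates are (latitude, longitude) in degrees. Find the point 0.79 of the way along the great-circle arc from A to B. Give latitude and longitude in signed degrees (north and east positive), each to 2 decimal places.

61.41°, -71.58°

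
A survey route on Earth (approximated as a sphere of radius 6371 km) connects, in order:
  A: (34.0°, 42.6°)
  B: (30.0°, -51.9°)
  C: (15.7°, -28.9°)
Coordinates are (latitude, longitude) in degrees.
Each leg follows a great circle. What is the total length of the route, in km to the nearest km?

11406 km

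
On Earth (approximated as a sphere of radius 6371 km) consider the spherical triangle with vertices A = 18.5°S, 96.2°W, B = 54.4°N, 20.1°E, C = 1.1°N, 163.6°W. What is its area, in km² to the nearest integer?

Side lengths (central angles): a = 2.1715, b = 1.2044, c = 2.0974 rad; semiperimeter s = 2.7366.
By l'Huilier's theorem, tan(E/4) = √[tan(s/2) tan((s−a)/2) tan((s−b)/2) tan((s−c)/2)], giving spherical excess E = 2.3642 rad.
Area = E·R² = 2.3642 × (6371)² ≈ 95962023 km².

95962023 km²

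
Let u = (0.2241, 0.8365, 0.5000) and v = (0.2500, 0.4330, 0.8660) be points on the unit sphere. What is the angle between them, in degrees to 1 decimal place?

u·v = 0.8512; |u| = 1.0000, |v| = 1.0000.
cos θ = (u·v)/(|u||v|) = 0.8513, so θ = 31.6°.

31.6°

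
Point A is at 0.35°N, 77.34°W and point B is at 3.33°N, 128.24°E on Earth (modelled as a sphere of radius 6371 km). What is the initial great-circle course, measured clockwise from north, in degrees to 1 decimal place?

With φ₁ = 0.0061, φ₂ = 0.0581, Δλ = -2.6951 rad, the forward-azimuth formula gives
θ = atan2( sin Δλ cos φ₂ , cos φ₁ sin φ₂ − sin φ₁ cos φ₂ cos Δλ ) = atan2(-0.4310, 0.0636) = -81.61°.
Adding 360° brings this into [0°, 360°): 278.4°.

278.4°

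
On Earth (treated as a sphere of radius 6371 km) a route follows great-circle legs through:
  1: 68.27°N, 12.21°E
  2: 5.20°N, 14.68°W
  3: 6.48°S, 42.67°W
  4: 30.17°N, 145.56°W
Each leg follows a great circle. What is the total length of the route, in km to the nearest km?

22269 km

Leg 1→2: central angle 1.1450 rad, distance 7294.9 km.
Leg 2→3: central angle 0.5285 rad, distance 3367.3 km.
Leg 3→4: central angle 1.8218 rad, distance 11606.5 km.
Total: 7294.9 + 3367.3 + 11606.5 ≈ 22269 km.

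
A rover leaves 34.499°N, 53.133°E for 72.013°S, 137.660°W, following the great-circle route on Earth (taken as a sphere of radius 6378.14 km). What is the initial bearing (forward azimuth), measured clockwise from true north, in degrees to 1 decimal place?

174.6°

With φ₁ = 0.6021, φ₂ = -1.2569, Δλ = 2.9532 rad, the forward-azimuth formula gives
θ = atan2( sin Δλ cos φ₂ , cos φ₁ sin φ₂ − sin φ₁ cos φ₂ cos Δλ ) = atan2(0.0578, -0.6120) = 174.60°.
So the initial bearing is 174.6°.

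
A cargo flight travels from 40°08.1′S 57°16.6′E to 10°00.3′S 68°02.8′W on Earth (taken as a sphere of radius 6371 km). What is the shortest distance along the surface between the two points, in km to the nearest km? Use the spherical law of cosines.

In radians: φ₁ = -0.7005, φ₂ = -0.1746, Δλ = -125.323° = -2.1873 rad.
cos c = sin φ₁ sin φ₂ + cos φ₁ cos φ₂ cos Δλ = (-0.6446)(-0.1737) + (0.7645)(0.9848)(-0.5782) = -0.32333,
so c = arccos(-0.32333) = 1.90005 rad.
Distance = R·c = 6371 × 1.9000 ≈ 12105 km.

12105 km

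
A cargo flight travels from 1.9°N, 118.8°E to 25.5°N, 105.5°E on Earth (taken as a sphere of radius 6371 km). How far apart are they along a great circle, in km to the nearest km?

Let φ₁ = 0.0332 rad, φ₂ = 0.4451 rad, and Δλ = -0.2321 rad.
cos c = sin φ₁ sin φ₂ + cos φ₁ cos φ₂ cos Δλ = (0.0332)(0.4305) + (0.9995)(0.9026)(0.9732) = 0.89217,
so c = arccos(0.89217) = 0.46867 rad.
Distance = R·c = 6371 × 0.4687 ≈ 2986 km.

2986 km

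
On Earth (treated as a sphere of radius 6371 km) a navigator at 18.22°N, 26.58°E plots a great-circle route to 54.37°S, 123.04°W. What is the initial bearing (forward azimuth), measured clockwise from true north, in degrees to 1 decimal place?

Δλ = -149.620° = -2.6114 rad.
y = sin Δλ · cos φ₂ = (-0.5057)(0.5825) = -0.2946
x = cos φ₁ sin φ₂ − sin φ₁ cos φ₂ cos Δλ = (0.9499)(-0.8128) − (0.3127)(0.5825)(-0.8627) = -0.6149
θ = atan2(y, x) = -154.40°; adding 360° gives 205.6°.

205.6°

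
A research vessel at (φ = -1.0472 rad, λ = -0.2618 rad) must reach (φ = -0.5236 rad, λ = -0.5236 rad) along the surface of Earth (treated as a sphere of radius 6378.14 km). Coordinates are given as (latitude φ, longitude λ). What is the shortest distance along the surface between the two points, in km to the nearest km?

Let φ₁ = -1.0472 rad, φ₂ = -0.5236 rad, and Δλ = -0.2618 rad.
cos c = sin φ₁ sin φ₂ + cos φ₁ cos φ₂ cos Δλ = (-0.8660)(-0.5000) + (0.5000)(0.8660)(0.9659) = 0.85127,
so c = arccos(0.85127) = 0.55239 rad.
Distance = R·c = 6378.14 × 0.5524 ≈ 3523 km.

3523 km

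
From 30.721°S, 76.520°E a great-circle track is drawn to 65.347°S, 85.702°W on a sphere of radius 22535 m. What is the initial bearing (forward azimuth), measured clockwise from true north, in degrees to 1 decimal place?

187.4°

With φ₁ = -0.5362, φ₂ = -1.1405, Δλ = -2.8313 rad, the forward-azimuth formula gives
θ = atan2( sin Δλ cos φ₂ , cos φ₁ sin φ₂ − sin φ₁ cos φ₂ cos Δλ ) = atan2(-0.1274, -0.9842) = -172.63°.
Adding 360° brings this into [0°, 360°): 187.4°.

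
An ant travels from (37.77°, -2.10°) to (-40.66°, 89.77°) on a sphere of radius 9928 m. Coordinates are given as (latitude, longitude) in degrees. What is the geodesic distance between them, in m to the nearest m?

19883 m

With latitudes φ₁ = 37.770°, φ₂ = -40.660° and longitude difference Δλ = 91.870°:
Haversine: a = sin²(Δφ/2) + cos φ₁ cos φ₂ sin²(Δλ/2) = 0.3997 + (0.7905)(0.7586)(0.5163) = 0.70932.
Central angle c = 2·arcsin(√a) = 2.00275 rad.
Distance = R·c = 9928 × 2.0028 ≈ 19883 m.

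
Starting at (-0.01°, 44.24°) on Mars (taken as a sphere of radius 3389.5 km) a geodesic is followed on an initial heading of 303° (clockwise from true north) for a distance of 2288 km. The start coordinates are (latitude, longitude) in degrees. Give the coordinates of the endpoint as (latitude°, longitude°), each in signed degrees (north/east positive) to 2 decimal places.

Angular distance δ = d/R = 2288/3389.5 = 0.67503 rad; initial bearing θ = 5.2883 rad.
sin φ₂ = sin φ₁ cos δ + cos φ₁ sin δ cos θ = (-0.0002)(0.7807) + (1.0000)(0.6249)(0.5446) = 0.3402, so φ₂ = 19.89°.
Δλ = atan2(sin θ sin δ cos φ₁, cos δ − sin φ₁ sin φ₂) = atan2(-0.5241, 0.7808) = -33.873°.
λ₂ = 44.240° − 33.873° = 10.37°.

19.89°, 10.37°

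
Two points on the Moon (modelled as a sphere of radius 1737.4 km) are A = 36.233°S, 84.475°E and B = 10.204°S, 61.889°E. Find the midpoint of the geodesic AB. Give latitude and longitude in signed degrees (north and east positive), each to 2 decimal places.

-23.62°, 72.05°

The central angle between A and B is δ = 0.5778 rad.
With f = 0.5, the slerp weights are sin((1−f)δ)/sin δ = 0.5216 and sin(fδ)/sin δ = 0.5216.
Weighted sum of the unit vectors: (0.5216)·(0.0777,0.8029,-0.5911) + (0.5216)·(0.4637,0.8681,-0.1772) = (0.2824, 0.8716, -0.4007).
Converting back: φ = atan2(z, √(x²+y²)) = -23.62°, λ = atan2(y, x) = 72.05°.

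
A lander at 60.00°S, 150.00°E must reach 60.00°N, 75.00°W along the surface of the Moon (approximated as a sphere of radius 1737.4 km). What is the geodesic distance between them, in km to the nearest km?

4789 km

Let φ₁ = -1.0472 rad, φ₂ = 1.0472 rad, and Δλ = 2.3562 rad.
Haversine: a = sin²(Δφ/2) + cos φ₁ cos φ₂ sin²(Δλ/2) = 0.7500 + (0.5000)(0.5000)(0.8536) = 0.96339.
Central angle c = 2·arcsin(√a) = 2.75653 rad.
Distance = R·c = 1737.4 × 2.7565 ≈ 4789 km.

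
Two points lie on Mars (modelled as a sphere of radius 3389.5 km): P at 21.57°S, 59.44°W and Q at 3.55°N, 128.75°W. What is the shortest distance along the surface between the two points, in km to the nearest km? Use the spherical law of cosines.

4273 km

With latitudes φ₁ = -21.570°, φ₂ = 3.550° and longitude difference Δλ = -69.310°:
cos c = sin φ₁ sin φ₂ + cos φ₁ cos φ₂ cos Δλ = (-0.3676)(0.0619) + (0.9300)(0.9981)(0.3533) = 0.30517,
so c = arccos(0.30517) = 1.26067 rad.
Distance = R·c = 3389.5 × 1.2607 ≈ 4273 km.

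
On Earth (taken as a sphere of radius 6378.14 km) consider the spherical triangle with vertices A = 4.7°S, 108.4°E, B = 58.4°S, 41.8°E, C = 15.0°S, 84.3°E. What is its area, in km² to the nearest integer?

Side lengths (central angles): a = 0.9353, b = 0.4511, c = 1.2899 rad; semiperimeter s = 1.3381.
By l'Huilier's theorem, tan(E/4) = √[tan(s/2) tan((s−a)/2) tan((s−b)/2) tan((s−c)/2)], giving spherical excess E = 0.1719 rad.
Area = E·R² = 0.1719 × (6378.14)² ≈ 6994269 km².

6994269 km²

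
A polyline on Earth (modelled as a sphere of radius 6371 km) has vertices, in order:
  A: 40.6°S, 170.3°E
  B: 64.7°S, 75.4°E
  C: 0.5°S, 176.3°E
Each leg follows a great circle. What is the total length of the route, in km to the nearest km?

16688 km

Leg A→B: central angle 0.9756 rad, distance 6215.8 km.
Leg B→C: central angle 1.6438 rad, distance 10472.5 km.
Total: 6215.8 + 10472.5 ≈ 16688 km.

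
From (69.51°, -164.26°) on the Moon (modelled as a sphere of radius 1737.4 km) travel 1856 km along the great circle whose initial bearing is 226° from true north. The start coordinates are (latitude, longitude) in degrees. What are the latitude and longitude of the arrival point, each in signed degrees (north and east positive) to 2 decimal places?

Angular distance δ = d/R = 1856/1737.4 = 1.06826 rad; initial bearing θ = 3.9444 rad.
sin φ₂ = sin φ₁ cos δ + cos φ₁ sin δ cos θ = (0.9367)(0.4816) + (0.3500)(0.8764)(-0.6947) = 0.2381, so φ₂ = 13.77°.
Δλ = atan2(sin θ sin δ cos φ₁, cos δ − sin φ₁ sin φ₂) = atan2(-0.2207, 0.2586) = -40.471°.
λ₂ = -164.260° − 40.471° = -204.73° → 155.27° after wrapping to (−180°, 180°].

13.77°, 155.27°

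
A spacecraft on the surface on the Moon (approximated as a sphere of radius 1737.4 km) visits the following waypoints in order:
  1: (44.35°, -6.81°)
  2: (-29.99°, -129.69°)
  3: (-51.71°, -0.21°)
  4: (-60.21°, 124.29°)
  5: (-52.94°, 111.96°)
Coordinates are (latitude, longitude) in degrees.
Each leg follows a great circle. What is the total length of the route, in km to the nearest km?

8788 km

Leg 1→2: central angle 2.3263 rad, distance 4041.7 km.
Leg 2→3: central angle 1.5197 rad, distance 2640.3 km.
Leg 3→4: central angle 1.0393 rad, distance 1805.7 km.
Leg 4→5: central angle 0.1731 rad, distance 300.8 km.
Total: 4041.7 + 2640.3 + 1805.7 + 300.8 ≈ 8788 km.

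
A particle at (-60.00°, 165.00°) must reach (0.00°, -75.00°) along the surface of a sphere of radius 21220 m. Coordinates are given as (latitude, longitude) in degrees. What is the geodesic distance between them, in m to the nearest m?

38694 m

Let φ₁ = -1.0472 rad, φ₂ = 0.0000 rad, and Δλ = 2.0944 rad.
cos c = sin φ₁ sin φ₂ + cos φ₁ cos φ₂ cos Δλ = (-0.8660)(0.0000) + (0.5000)(1.0000)(-0.5000) = -0.25000,
so c = arccos(-0.25000) = 1.82348 rad.
Distance = R·c = 21220 × 1.8235 ≈ 38694 m.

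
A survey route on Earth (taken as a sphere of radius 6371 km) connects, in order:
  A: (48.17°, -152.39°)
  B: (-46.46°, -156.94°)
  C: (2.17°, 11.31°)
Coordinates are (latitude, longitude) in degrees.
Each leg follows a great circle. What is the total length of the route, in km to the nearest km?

Leg A→B: central angle 1.6531 rad, distance 10531.6 km.
Leg B→C: central angle 2.3481 rad, distance 14960.0 km.
Total: 10531.6 + 14960.0 ≈ 25492 km.

25492 km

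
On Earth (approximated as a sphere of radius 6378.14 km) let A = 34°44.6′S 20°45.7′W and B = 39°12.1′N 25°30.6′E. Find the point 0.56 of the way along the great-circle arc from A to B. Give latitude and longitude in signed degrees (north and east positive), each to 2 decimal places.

Central angle δ = 1.4908 rad. Interpolating on the sphere with fraction f = 0.56:
P = [sin((1−f)δ)·A + sin(fδ)·B] / sin δ = 0.6119·A + 0.7436·B in Cartesian coordinates,
giving P = (0.9902, 0.0699, 0.1213), i.e. latitude 6.97°, longitude 4.04°.

6.97°, 4.04°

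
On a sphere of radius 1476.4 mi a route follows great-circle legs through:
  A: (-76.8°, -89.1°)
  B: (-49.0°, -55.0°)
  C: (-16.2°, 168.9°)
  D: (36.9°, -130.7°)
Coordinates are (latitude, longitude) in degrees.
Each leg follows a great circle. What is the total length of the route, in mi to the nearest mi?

5480 mi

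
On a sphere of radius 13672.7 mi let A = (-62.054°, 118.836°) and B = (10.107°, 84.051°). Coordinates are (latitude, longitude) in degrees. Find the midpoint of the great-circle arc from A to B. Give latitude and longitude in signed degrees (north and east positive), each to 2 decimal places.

The central angle between A and B is δ = 1.3450 rad.
With f = 0.5, the slerp weights are sin((1−f)δ)/sin δ = 0.6392 and sin(fδ)/sin δ = 0.6392.
Weighted sum of the unit vectors: (0.6392)·(-0.2260,0.4105,-0.8834) + (0.6392)·(0.1020,0.9792,0.1755) = (-0.0793, 0.8883, -0.4525).
Converting back: φ = atan2(z, √(x²+y²)) = -26.90°, λ = atan2(y, x) = 95.10°.

-26.90°, 95.10°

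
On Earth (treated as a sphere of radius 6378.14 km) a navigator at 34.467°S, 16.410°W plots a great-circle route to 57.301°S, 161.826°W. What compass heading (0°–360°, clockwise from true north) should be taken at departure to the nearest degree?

198°

With φ₁ = -0.6016, φ₂ = -1.0001, Δλ = -2.5380 rad, the forward-azimuth formula gives
θ = atan2( sin Δλ cos φ₂ , cos φ₁ sin φ₂ − sin φ₁ cos φ₂ cos Δλ ) = atan2(-0.3066, -0.9455) = -162.03°.
Adding 360° brings this into [0°, 360°): 198°.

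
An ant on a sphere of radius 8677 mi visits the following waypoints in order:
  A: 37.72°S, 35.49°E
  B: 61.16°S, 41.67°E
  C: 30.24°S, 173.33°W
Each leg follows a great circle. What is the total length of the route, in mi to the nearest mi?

Leg A→B: central angle 0.4146 rad, distance 3597.9 mi.
Leg B→C: central angle 1.4708 rad, distance 12762.4 mi.
Total: 3597.9 + 12762.4 ≈ 16360 mi.

16360 mi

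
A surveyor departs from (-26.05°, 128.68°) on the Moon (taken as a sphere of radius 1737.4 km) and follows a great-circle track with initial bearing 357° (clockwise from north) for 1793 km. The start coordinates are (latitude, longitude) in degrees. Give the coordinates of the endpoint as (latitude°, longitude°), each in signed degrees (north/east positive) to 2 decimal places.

Angular distance δ = d/R = 1793/1737.4 = 1.03200 rad; initial bearing θ = 6.2308 rad.
sin φ₂ = sin φ₁ cos δ + cos φ₁ sin δ cos θ = (-0.4392)(0.5131) + (0.8984)(0.8583)(0.9986) = 0.5447, so φ₂ = 33.01°.
Δλ = atan2(sin θ sin δ cos φ₁, cos δ − sin φ₁ sin φ₂) = atan2(-0.0404, 0.7523) = -3.071°.
λ₂ = 128.680° − 3.071° = 125.61°.

33.01°, 125.61°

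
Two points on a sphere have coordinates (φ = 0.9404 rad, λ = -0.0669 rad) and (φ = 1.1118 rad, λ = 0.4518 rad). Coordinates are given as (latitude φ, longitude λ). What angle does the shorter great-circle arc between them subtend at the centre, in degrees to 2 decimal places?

18.01°

With latitudes φ₁ = 53.881°, φ₂ = 63.701° and longitude difference Δλ = 29.719°:
cos c = sin φ₁ sin φ₂ + cos φ₁ cos φ₂ cos Δλ = (0.8078)(0.8965) + (0.5895)(0.4430)(0.8685) = 0.95099,
so c = arccos(0.95099) = 0.31436 rad.
So the angular separation is 18.01°.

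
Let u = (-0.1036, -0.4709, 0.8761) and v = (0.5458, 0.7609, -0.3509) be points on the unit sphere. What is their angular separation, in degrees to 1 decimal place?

u·v = -0.7223; |u| = 1.0000, |v| = 1.0000.
cos θ = (u·v)/(|u||v|) = -0.7223, so θ = 136.2°.

136.2°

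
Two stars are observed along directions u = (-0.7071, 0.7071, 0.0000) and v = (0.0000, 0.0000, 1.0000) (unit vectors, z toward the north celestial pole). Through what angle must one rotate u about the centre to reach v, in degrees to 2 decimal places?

90.00°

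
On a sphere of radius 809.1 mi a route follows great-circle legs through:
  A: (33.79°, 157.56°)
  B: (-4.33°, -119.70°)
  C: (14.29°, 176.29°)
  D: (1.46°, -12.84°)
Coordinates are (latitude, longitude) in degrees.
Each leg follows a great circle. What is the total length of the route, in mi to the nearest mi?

4439 mi

Leg A→B: central angle 1.5080 rad, distance 1220.1 mi.
Leg B→C: central angle 1.1540 rad, distance 933.7 mi.
Leg C→D: central angle 2.8246 rad, distance 2285.4 mi.
Total: 1220.1 + 933.7 + 2285.4 ≈ 4439 mi.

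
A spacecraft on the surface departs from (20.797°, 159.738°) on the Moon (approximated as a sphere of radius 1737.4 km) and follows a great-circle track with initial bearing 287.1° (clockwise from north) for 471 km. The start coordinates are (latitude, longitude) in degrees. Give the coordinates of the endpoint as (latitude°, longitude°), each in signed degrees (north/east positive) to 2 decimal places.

24.56°, 143.39°

Angular distance δ = d/R = 471/1737.4 = 0.27109 rad; initial bearing θ = 5.0108 rad.
sin φ₂ = sin φ₁ cos δ + cos φ₁ sin δ cos θ = (0.3551)(0.9635) + (0.9348)(0.2678)(0.2940) = 0.4157, so φ₂ = 24.56°.
Δλ = atan2(sin θ sin δ cos φ₁, cos δ − sin φ₁ sin φ₂) = atan2(-0.2393, 0.8159) = -16.345°.
λ₂ = 159.738° − 16.345° = 143.39°.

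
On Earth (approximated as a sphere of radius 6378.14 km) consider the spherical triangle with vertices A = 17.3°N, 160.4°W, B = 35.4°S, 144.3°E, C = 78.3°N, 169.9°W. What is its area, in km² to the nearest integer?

35663779 km²

Side lengths (central angles): a = 2.0398, b = 1.0677, c = 1.2966 rad; semiperimeter s = 2.2020.
By l'Huilier's theorem, tan(E/4) = √[tan(s/2) tan((s−a)/2) tan((s−b)/2) tan((s−c)/2)], giving spherical excess E = 0.8767 rad.
Area = E·R² = 0.8767 × (6378.14)² ≈ 35663779 km².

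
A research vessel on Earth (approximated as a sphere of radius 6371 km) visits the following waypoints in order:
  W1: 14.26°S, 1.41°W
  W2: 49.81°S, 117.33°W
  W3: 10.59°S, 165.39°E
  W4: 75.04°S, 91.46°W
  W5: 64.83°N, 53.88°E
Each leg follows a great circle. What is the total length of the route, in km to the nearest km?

46309 km

Leg W1→W2: central angle 1.6561 rad, distance 10551.2 km.
Leg W2→W3: central angle 1.2869 rad, distance 8199.1 km.
Leg W3→W4: central angle 1.4507 rad, distance 9242.3 km.
Leg W4→W5: central angle 2.8750 rad, distance 18316.8 km.
Total: 10551.2 + 8199.1 + 9242.3 + 18316.8 ≈ 46309 km.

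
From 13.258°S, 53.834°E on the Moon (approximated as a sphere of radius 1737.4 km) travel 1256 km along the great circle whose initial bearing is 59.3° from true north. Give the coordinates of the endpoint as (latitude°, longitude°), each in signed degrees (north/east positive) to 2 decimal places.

9.02°, 89.00°

Angular distance δ = d/R = 1256/1737.4 = 0.72292 rad; initial bearing θ = 1.0350 rad.
sin φ₂ = sin φ₁ cos δ + cos φ₁ sin δ cos θ = (-0.2293)(0.7499) + (0.9733)(0.6616)(0.5105) = 0.1568, so φ₂ = 9.02°.
Δλ = atan2(sin θ sin δ cos φ₁, cos δ − sin φ₁ sin φ₂) = atan2(0.5537, 0.7858) = 35.168°.
λ₂ = 53.834° + 35.168° = 89.00°.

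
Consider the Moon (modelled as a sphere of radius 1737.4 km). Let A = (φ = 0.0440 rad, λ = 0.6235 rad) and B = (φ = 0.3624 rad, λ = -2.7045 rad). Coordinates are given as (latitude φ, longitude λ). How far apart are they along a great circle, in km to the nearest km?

4684 km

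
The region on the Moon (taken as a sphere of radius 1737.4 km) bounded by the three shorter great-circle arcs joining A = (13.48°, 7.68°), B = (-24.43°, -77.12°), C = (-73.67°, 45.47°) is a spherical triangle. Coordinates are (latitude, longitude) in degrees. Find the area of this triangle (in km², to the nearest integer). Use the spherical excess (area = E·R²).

4006033 km²

Side lengths (central angles): a = 1.3088, b = 1.5784, c = 1.5870 rad; semiperimeter s = 2.2371.
By l'Huilier's theorem, tan(E/4) = √[tan(s/2) tan((s−a)/2) tan((s−b)/2) tan((s−c)/2)], giving spherical excess E = 1.3271 rad.
Area = E·R² = 1.3271 × (1737.4)² ≈ 4006033 km².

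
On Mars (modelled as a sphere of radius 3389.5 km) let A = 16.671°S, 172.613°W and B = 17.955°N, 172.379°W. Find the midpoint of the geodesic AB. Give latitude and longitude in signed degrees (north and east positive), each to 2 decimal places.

The central angle between A and B is δ = 0.6044 rad.
With f = 0.5, the slerp weights are sin((1−f)δ)/sin δ = 0.5237 and sin(fδ)/sin δ = 0.5237.
Weighted sum of the unit vectors: (0.5237)·(-0.9500,-0.1232,-0.2869) + (0.5237)·(-0.9429,-0.1262,0.3083) = (-0.9914, -0.1306, 0.0112).
Converting back: φ = atan2(z, √(x²+y²)) = 0.64°, λ = atan2(y, x) = -172.50°.

0.64°, -172.50°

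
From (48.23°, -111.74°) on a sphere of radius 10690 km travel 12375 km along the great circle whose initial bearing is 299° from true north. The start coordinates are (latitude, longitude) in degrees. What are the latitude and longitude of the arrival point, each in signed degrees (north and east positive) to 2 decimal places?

36.53°, 153.71°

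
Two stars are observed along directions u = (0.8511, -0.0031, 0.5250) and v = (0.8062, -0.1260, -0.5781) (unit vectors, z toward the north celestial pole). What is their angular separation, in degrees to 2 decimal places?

u·v = 0.3830; |u| = 1.0000, |v| = 1.0000.
cos θ = (u·v)/(|u||v|) = 0.3830, so θ = 67.48°.

67.48°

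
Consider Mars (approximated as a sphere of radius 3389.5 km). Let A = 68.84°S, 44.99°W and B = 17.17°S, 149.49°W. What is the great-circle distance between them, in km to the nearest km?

4680 km

In radians: φ₁ = -1.2015, φ₂ = -0.2997, Δλ = -104.500° = -1.8239 rad.
cos c = sin φ₁ sin φ₂ + cos φ₁ cos φ₂ cos Δλ = (-0.9326)(-0.2952) + (0.3610)(0.9554)(-0.2504) = 0.18895,
so c = arccos(0.18895) = 1.38070 rad.
Distance = R·c = 3389.5 × 1.3807 ≈ 4680 km.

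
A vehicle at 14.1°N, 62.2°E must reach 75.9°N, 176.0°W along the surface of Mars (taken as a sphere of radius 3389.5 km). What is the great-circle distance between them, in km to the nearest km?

4945 km

With latitudes φ₁ = 14.100°, φ₂ = 75.900° and longitude difference Δλ = 121.800°:
cos c = sin φ₁ sin φ₂ + cos φ₁ cos φ₂ cos Δλ = (0.2436)(0.9699) + (0.9699)(0.2436)(-0.5270) = 0.11177,
so c = arccos(0.11177) = 1.45879 rad.
Distance = R·c = 3389.5 × 1.4588 ≈ 4945 km.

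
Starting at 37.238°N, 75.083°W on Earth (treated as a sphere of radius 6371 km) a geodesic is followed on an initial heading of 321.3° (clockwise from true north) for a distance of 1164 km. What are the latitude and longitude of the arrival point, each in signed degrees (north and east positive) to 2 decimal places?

45.07°, -84.34°

Angular distance δ = d/R = 1164/6371 = 0.18270 rad; initial bearing θ = 5.6077 rad.
sin φ₂ = sin φ₁ cos δ + cos φ₁ sin δ cos θ = (0.6051)(0.9834) + (0.7961)(0.1817)(0.7804) = 0.7079, so φ₂ = 45.07°.
Δλ = atan2(sin θ sin δ cos φ₁, cos δ − sin φ₁ sin φ₂) = atan2(-0.0904, 0.5550) = -9.256°.
λ₂ = -75.083° − 9.256° = -84.34°.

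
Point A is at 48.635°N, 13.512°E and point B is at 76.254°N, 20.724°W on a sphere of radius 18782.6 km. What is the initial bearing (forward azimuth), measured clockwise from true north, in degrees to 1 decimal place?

With φ₁ = 0.8488, φ₂ = 1.3309, Δλ = -0.5975 rad, the forward-azimuth formula gives
θ = atan2( sin Δλ cos φ₂ , cos φ₁ sin φ₂ − sin φ₁ cos φ₂ cos Δλ ) = atan2(-0.1337, 0.4945) = -15.13°.
Adding 360° brings this into [0°, 360°): 344.9°.

344.9°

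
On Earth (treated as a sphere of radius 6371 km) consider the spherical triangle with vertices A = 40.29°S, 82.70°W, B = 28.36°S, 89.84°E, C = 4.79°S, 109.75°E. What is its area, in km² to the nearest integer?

Side lengths (central angles): a = 0.5273, b = 2.3299, c = 1.9373 rad; semiperimeter s = 2.3973.
By l'Huilier's theorem, tan(E/4) = √[tan(s/2) tan((s−a)/2) tan((s−b)/2) tan((s−c)/2)], giving spherical excess E = 0.6561 rad.
Area = E·R² = 0.6561 × (6371)² ≈ 26629183 km².

26629183 km²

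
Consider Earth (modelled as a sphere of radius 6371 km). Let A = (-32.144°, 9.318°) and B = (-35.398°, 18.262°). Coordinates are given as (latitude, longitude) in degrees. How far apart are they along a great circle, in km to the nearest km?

With latitudes φ₁ = -32.144°, φ₂ = -35.398° and longitude difference Δλ = 8.944°:
Haversine: a = sin²(Δφ/2) + cos φ₁ cos φ₂ sin²(Δλ/2) = 0.0008 + (0.8467)(0.8151)(0.0061) = 0.00500.
Central angle c = 2·arcsin(√a) = 0.14157 rad.
Distance = R·c = 6371 × 0.1416 ≈ 902 km.

902 km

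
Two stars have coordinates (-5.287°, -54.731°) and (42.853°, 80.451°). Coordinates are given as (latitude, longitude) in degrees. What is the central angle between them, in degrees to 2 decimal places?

125.48°

In radians: φ₁ = -0.0923, φ₂ = 0.7479, Δλ = 135.182° = 2.3594 rad.
cos c = sin φ₁ sin φ₂ + cos φ₁ cos φ₂ cos Δλ = (-0.0921)(0.6801) + (0.9957)(0.7331)(-0.7093) = -0.58048,
so c = arccos(-0.58048) = 2.19012 rad.
So the angular separation is 125.48°.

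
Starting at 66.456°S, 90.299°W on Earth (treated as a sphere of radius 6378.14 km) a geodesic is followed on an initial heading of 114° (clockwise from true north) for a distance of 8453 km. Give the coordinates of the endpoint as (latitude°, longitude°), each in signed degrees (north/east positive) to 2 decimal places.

-22.36°, 16.33°

Angular distance δ = d/R = 8453/6378.14 = 1.32531 rad; initial bearing θ = 1.9897 rad.
sin φ₂ = sin φ₁ cos δ + cos φ₁ sin δ cos θ = (-0.9168)(0.2430) + (0.3995)(0.9700)(-0.4067) = -0.3804, so φ₂ = -22.36°.
Δλ = atan2(sin θ sin δ cos φ₁, cos δ − sin φ₁ sin φ₂) = atan2(0.3540, -0.1057) = 106.626°.
λ₂ = -90.299° + 106.626° = 16.33°.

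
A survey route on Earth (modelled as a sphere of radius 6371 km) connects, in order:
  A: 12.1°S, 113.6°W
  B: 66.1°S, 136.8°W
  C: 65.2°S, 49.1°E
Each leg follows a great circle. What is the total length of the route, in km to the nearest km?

Leg A→B: central angle 0.9815 rad, distance 6253.3 km.
Leg B→C: central angle 0.8488 rad, distance 5407.6 km.
Total: 6253.3 + 5407.6 ≈ 11661 km.

11661 km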